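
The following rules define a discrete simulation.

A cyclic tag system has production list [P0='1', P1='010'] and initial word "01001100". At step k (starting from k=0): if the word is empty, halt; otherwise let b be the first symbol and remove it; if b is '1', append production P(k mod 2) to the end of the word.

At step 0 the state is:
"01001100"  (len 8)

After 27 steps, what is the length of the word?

0) "01001100"  (len 8)
1) "1001100"  (len 7)
2) "001100010"  (len 9)
3) "01100010"  (len 8)
4) "1100010"  (len 7)
5) "1000101"  (len 7)
6) "000101010"  (len 9)
7) "00101010"  (len 8)
8) "0101010"  (len 7)
9) "101010"  (len 6)
10) "01010010"  (len 8)
11) "1010010"  (len 7)
12) "010010010"  (len 9)
13) "10010010"  (len 8)
14) "0010010010"  (len 10)
15) "010010010"  (len 9)
16) "10010010"  (len 8)
17) "00100101"  (len 8)
18) "0100101"  (len 7)
19) "100101"  (len 6)
20) "00101010"  (len 8)
21) "0101010"  (len 7)
22) "101010"  (len 6)
23) "010101"  (len 6)
24) "10101"  (len 5)
25) "01011"  (len 5)
26) "1011"  (len 4)
27) "0111"  (len 4)

4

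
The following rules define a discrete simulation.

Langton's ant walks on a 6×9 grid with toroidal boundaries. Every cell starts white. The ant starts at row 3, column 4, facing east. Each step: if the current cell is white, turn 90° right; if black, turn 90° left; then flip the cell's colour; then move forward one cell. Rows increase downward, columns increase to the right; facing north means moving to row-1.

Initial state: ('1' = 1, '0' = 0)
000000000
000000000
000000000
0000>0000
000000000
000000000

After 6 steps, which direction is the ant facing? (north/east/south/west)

k=0  000000000
000000000
000000000
0000>0000
000000000
000000000
k=1  000000000
000000000
000000000
000010000
0000v0000
000000000
k=2  000000000
000000000
000000000
000010000
000<10000
000000000
k=3  000000000
000000000
000000000
000^10000
000110000
000000000
k=4  000000000
000000000
000000000
0001>0000
000110000
000000000
k=5  000000000
000000000
0000^0000
000100000
000110000
000000000
k=6  000000000
000000000
00001>000
000100000
000110000
000000000

east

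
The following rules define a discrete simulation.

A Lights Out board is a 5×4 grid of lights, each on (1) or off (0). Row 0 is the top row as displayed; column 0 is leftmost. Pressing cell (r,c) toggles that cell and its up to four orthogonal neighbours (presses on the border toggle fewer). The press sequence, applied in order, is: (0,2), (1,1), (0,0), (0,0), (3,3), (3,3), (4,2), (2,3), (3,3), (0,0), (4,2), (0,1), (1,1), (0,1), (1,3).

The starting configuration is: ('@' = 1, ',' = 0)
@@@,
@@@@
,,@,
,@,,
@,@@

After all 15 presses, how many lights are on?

9

[0] @@@,
@@@@
,,@,
,@,,
@,@@
[1] @,,@
@@,@
,,@,
,@,,
@,@@
[2] @@,@
,,@@
,@@,
,@,,
@,@@
[3] ,,,@
@,@@
,@@,
,@,,
@,@@
[4] @@,@
,,@@
,@@,
,@,,
@,@@
[5] @@,@
,,@@
,@@@
,@@@
@,@,
[6] @@,@
,,@@
,@@,
,@,,
@,@@
[7] @@,@
,,@@
,@@,
,@@,
@@,,
[8] @@,@
,,@,
,@,@
,@@@
@@,,
[9] @@,@
,,@,
,@,,
,@,,
@@,@
[10] ,,,@
@,@,
,@,,
,@,,
@@,@
[11] ,,,@
@,@,
,@,,
,@@,
@,@,
[12] @@@@
@@@,
,@,,
,@@,
@,@,
[13] @,@@
,,,,
,,,,
,@@,
@,@,
[14] ,@,@
,@,,
,,,,
,@@,
@,@,
[15] ,@,,
,@@@
,,,@
,@@,
@,@,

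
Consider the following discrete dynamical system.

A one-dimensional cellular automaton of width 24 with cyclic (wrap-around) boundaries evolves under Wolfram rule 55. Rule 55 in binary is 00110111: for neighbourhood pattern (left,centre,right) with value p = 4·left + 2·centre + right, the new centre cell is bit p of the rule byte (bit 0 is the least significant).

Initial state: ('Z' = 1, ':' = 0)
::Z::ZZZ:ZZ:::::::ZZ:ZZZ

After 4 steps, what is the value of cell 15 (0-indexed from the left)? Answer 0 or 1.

0

step 0: ::Z::ZZZ:ZZ:::::::ZZ:ZZZ
step 1: ZZZZZ:::Z::ZZZZZZZ::Z:::
step 2: :::::ZZZZZZ:::::::ZZZZZZ
step 3: ZZZZZ::::::ZZZZZZZ::::::
step 4: :::::ZZZZZZ:::::::ZZZZZZ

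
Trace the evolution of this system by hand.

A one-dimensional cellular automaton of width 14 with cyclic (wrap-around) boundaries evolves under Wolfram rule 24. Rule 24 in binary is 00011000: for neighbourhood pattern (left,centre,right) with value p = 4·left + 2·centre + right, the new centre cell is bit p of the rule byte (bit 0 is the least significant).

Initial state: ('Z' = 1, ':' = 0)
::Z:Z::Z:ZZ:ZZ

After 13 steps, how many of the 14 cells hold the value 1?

0) ::Z:Z::Z:ZZ:ZZ
1) Z::::Z:::Z::Z:
2) :Z::::Z:::Z:::
3) ::Z::::Z:::Z::
4) :::Z::::Z:::Z:
5) ::::Z::::Z:::Z
6) Z::::Z::::Z:::
7) :Z::::Z::::Z::
8) ::Z::::Z::::Z:
9) :::Z::::Z::::Z
10) Z:::Z::::Z::::
11) :Z:::Z::::Z:::
12) ::Z:::Z::::Z::
13) :::Z:::Z::::Z:

3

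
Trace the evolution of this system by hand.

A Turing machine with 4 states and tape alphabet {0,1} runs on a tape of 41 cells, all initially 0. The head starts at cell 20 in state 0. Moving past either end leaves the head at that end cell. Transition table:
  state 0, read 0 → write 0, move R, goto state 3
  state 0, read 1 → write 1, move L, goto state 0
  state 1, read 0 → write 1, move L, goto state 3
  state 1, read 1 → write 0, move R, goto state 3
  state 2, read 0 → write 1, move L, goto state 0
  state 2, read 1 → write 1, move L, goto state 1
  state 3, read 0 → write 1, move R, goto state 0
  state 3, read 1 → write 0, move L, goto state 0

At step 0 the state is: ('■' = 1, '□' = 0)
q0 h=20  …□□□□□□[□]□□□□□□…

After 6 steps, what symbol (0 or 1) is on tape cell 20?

0

0) q0 h=20  …□□□□□□[□]□□□□□□…
1) q3 h=21  …□□□□□□[□]□□□□□□…
2) q0 h=22  …□□□□□■[□]□□□□□□…
3) q3 h=23  …□□□□■□[□]□□□□□□…
4) q0 h=24  …□□□■□■[□]□□□□□□…
5) q3 h=25  …□□■□■□[□]□□□□□□…
6) q0 h=26  …□■□■□■[□]□□□□□□…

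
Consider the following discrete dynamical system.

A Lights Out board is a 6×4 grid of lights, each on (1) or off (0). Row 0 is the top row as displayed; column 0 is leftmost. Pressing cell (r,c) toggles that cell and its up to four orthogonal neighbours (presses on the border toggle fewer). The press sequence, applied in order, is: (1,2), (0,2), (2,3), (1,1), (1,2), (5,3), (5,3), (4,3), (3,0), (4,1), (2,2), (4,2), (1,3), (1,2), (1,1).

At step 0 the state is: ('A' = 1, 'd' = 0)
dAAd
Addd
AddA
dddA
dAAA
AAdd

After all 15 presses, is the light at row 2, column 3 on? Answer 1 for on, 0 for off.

t=0: dAAd
Addd
AddA
dddA
dAAA
AAdd
t=1: dAdd
AAAA
AdAA
dddA
dAAA
AAdd
t=2: ddAA
AAdA
AdAA
dddA
dAAA
AAdd
t=3: ddAA
AAdd
Addd
dddd
dAAA
AAdd
t=4: dAAA
ddAd
AAdd
dddd
dAAA
AAdd
t=5: dAdA
dAdA
AAAd
dddd
dAAA
AAdd
t=6: dAdA
dAdA
AAAd
dddd
dAAd
AAAA
t=7: dAdA
dAdA
AAAd
dddd
dAAA
AAdd
t=8: dAdA
dAdA
AAAd
dddA
dAdd
AAdA
t=9: dAdA
dAdA
dAAd
AAdA
AAdd
AAdA
t=10: dAdA
dAdA
dAAd
AddA
ddAd
AddA
t=11: dAdA
dAAA
dddA
AdAA
ddAd
AddA
t=12: dAdA
dAAA
dddA
AddA
dAdA
AdAA
t=13: dAdd
dAdd
dddd
AddA
dAdA
AdAA
t=14: dAAd
ddAA
ddAd
AddA
dAdA
AdAA
t=15: ddAd
AAdA
dAAd
AddA
dAdA
AdAA

0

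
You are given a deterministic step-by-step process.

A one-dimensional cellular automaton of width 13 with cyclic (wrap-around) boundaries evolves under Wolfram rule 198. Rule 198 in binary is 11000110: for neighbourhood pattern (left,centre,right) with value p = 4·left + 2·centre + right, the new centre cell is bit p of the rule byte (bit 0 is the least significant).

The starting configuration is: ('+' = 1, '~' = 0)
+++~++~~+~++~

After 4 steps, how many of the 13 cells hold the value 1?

t=0: +++~++~~+~++~
t=1: ~++~~+~++~~+~
t=2: +~+~++~~+~++~
t=3: +~+~~+~++~~+~
t=4: +~+~++~~+~++~

7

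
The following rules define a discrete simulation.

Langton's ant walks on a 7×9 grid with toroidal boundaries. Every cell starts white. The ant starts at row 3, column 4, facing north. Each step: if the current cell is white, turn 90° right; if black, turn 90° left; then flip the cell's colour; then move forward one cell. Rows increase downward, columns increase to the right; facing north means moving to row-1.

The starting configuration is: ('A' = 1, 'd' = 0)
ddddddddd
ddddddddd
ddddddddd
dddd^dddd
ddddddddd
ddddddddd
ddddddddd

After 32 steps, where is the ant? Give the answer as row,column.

[0] ddddddddd
ddddddddd
ddddddddd
dddd^dddd
ddddddddd
ddddddddd
ddddddddd
[1] ddddddddd
ddddddddd
ddddddddd
ddddA>ddd
ddddddddd
ddddddddd
ddddddddd
[2] ddddddddd
ddddddddd
ddddddddd
ddddAAddd
dddddvddd
ddddddddd
ddddddddd
[3] ddddddddd
ddddddddd
ddddddddd
ddddAAddd
dddd<Addd
ddddddddd
ddddddddd
[4] ddddddddd
ddddddddd
ddddddddd
dddd^Addd
ddddAAddd
ddddddddd
ddddddddd
[5] ddddddddd
ddddddddd
ddddddddd
ddd<dAddd
ddddAAddd
ddddddddd
ddddddddd
[6] ddddddddd
ddddddddd
ddd^ddddd
dddAdAddd
ddddAAddd
ddddddddd
ddddddddd
[7] ddddddddd
ddddddddd
dddA>dddd
dddAdAddd
ddddAAddd
ddddddddd
ddddddddd
[8] ddddddddd
ddddddddd
dddAAdddd
dddAvAddd
ddddAAddd
ddddddddd
ddddddddd
[9] ddddddddd
ddddddddd
dddAAdddd
ddd<AAddd
ddddAAddd
ddddddddd
ddddddddd
[10] ddddddddd
ddddddddd
dddAAdddd
ddddAAddd
dddvAAddd
ddddddddd
ddddddddd
[11] ddddddddd
ddddddddd
dddAAdddd
ddddAAddd
dd<AAAddd
ddddddddd
ddddddddd
[12] ddddddddd
ddddddddd
dddAAdddd
dd^dAAddd
ddAAAAddd
ddddddddd
ddddddddd
[13] ddddddddd
ddddddddd
dddAAdddd
ddA>AAddd
ddAAAAddd
ddddddddd
ddddddddd
[14] ddddddddd
ddddddddd
dddAAdddd
ddAAAAddd
ddAvAAddd
ddddddddd
ddddddddd
[15] ddddddddd
ddddddddd
dddAAdddd
ddAAAAddd
ddAd>Addd
ddddddddd
ddddddddd
[16] ddddddddd
ddddddddd
dddAAdddd
ddAA^Addd
ddAddAddd
ddddddddd
ddddddddd
[17] ddddddddd
ddddddddd
dddAAdddd
ddA<dAddd
ddAddAddd
ddddddddd
ddddddddd
[18] ddddddddd
ddddddddd
dddAAdddd
ddAddAddd
ddAvdAddd
ddddddddd
ddddddddd
[19] ddddddddd
ddddddddd
dddAAdddd
ddAddAddd
dd<AdAddd
ddddddddd
ddddddddd
[20] ddddddddd
ddddddddd
dddAAdddd
ddAddAddd
dddAdAddd
ddvdddddd
ddddddddd
[21] ddddddddd
ddddddddd
dddAAdddd
ddAddAddd
dddAdAddd
d<Adddddd
ddddddddd
[22] ddddddddd
ddddddddd
dddAAdddd
ddAddAddd
d^dAdAddd
dAAdddddd
ddddddddd
[23] ddddddddd
ddddddddd
dddAAdddd
ddAddAddd
dA>AdAddd
dAAdddddd
ddddddddd
[24] ddddddddd
ddddddddd
dddAAdddd
ddAddAddd
dAAAdAddd
dAvdddddd
ddddddddd
[25] ddddddddd
ddddddddd
dddAAdddd
ddAddAddd
dAAAdAddd
dAd>ddddd
ddddddddd
[26] ddddddddd
ddddddddd
dddAAdddd
ddAddAddd
dAAAdAddd
dAdAddddd
dddvddddd
[27] ddddddddd
ddddddddd
dddAAdddd
ddAddAddd
dAAAdAddd
dAdAddddd
dd<Addddd
[28] ddddddddd
ddddddddd
dddAAdddd
ddAddAddd
dAAAdAddd
dA^Addddd
ddAAddddd
[29] ddddddddd
ddddddddd
dddAAdddd
ddAddAddd
dAAAdAddd
dAA>ddddd
ddAAddddd
[30] ddddddddd
ddddddddd
dddAAdddd
ddAddAddd
dAA^dAddd
dAAdddddd
ddAAddddd
[31] ddddddddd
ddddddddd
dddAAdddd
ddAddAddd
dA<ddAddd
dAAdddddd
ddAAddddd
[32] ddddddddd
ddddddddd
dddAAdddd
ddAddAddd
dAdddAddd
dAvdddddd
ddAAddddd

5,2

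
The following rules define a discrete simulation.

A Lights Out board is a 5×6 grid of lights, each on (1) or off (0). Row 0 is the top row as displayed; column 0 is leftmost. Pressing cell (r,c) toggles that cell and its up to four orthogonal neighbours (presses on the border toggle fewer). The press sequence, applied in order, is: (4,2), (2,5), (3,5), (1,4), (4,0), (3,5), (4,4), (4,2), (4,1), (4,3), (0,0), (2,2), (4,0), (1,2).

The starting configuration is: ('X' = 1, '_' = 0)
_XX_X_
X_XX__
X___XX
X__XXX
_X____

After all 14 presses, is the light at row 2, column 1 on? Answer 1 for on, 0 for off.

1

0) _XX_X_
X_XX__
X___XX
X__XXX
_X____
1) _XX_X_
X_XX__
X___XX
X_XXXX
__XX__
2) _XX_X_
X_XX_X
X_____
X_XXX_
__XX__
3) _XX_X_
X_XX_X
X____X
X_XX_X
__XX_X
4) _XX___
X_X_X_
X___XX
X_XX_X
__XX_X
5) _XX___
X_X_X_
X___XX
__XX_X
XXXX_X
6) _XX___
X_X_X_
X___X_
__XXX_
XXXX__
7) _XX___
X_X_X_
X___X_
__XX__
XXX_XX
8) _XX___
X_X_X_
X___X_
___X__
X__XXX
9) _XX___
X_X_X_
X___X_
_X_X__
_XXXXX
10) _XX___
X_X_X_
X___X_
_X____
_X___X
11) X_X___
__X_X_
X___X_
_X____
_X___X
12) X_X___
____X_
XXXXX_
_XX___
_X___X
13) X_X___
____X_
XXXXX_
XXX___
X____X
14) X_____
_XXXX_
XX_XX_
XXX___
X____X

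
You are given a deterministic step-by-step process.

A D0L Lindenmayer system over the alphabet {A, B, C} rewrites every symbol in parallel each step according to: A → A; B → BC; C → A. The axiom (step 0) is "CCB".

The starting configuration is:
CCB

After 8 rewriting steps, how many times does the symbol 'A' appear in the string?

9

k=0  CCB
k=1  AABC
k=2  AABCA
k=3  AABCAA
k=4  AABCAAA
k=5  AABCAAAA
k=6  AABCAAAAA
k=7  AABCAAAAAA
k=8  AABCAAAAAAA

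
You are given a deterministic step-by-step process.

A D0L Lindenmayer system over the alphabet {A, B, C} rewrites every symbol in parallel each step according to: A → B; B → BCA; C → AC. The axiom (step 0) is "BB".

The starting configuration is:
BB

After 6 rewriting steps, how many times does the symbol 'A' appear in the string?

64

k=0  BB
k=1  BCABCA
k=2  BCAACBBCAACB
k=3  BCAACBBACBCABCAACBBACBCA
k=4  BCAACBBACBCABCABACBCAACBBCAACBBACBCABCABACBCAACB
k=5  BCAACBBACBCABCABACBCAACBBCAACBBCABACBCAACBBACBCABCAACBBACBCABCABACBCAACBBCAACBBCABACBCAACBBACBCA
k=6  BCAACBBACBCABCABACBCAACBBCAACBBCABACBCAACBBACBCABCAACBBACB…AACBBACBCABCAACBBACBCABCAACBBCABACBCAACBBACBCABCABACBCAACB  (len 192)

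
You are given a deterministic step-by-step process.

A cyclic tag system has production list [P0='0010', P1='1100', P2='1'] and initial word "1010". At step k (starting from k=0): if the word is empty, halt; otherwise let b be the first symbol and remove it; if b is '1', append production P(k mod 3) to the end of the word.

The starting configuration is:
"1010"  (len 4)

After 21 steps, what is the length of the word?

11

t=0: "1010"  (len 4)
t=1: "0100010"  (len 7)
t=2: "100010"  (len 6)
t=3: "000101"  (len 6)
t=4: "00101"  (len 5)
t=5: "0101"  (len 4)
t=6: "101"  (len 3)
t=7: "010010"  (len 6)
t=8: "10010"  (len 5)
t=9: "00101"  (len 5)
t=10: "0101"  (len 4)
t=11: "101"  (len 3)
t=12: "011"  (len 3)
t=13: "11"  (len 2)
t=14: "11100"  (len 5)
t=15: "11001"  (len 5)
t=16: "10010010"  (len 8)
t=17: "00100101100"  (len 11)
t=18: "0100101100"  (len 10)
t=19: "100101100"  (len 9)
t=20: "001011001100"  (len 12)
t=21: "01011001100"  (len 11)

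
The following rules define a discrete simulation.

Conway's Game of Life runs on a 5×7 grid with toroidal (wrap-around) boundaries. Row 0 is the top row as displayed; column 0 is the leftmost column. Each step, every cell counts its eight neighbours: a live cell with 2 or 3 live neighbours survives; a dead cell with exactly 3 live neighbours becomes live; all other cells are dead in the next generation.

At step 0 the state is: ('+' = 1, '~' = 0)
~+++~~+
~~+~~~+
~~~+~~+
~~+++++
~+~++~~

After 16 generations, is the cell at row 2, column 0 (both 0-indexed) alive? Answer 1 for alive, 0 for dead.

0

gen 0: ~+++~~+
~~+~~~+
~~~+~~+
~~+++++
~+~++~~
gen 1: ~+~~++~
~+~~~++
+~~~~~+
+~~~~~+
~+~~~~+
gen 2: ~++~+~~
~+~~+~~
~+~~~~~
~+~~~+~
~+~~~~+
gen 3: ~+++~+~
++~+~~~
+++~~~~
~++~~~~
~+~~~+~
gen 4: ~~~+~~+
~~~++~+
~~~+~~~
~~~~~~~
+~~++~~
gen 5: +~+~~~+
~~++++~
~~~++~~
~~~++~~
~~~++~~
gen 6: ~++~~~+
~++~~++
~~~~~~~
~~+~~+~
~~+~++~
gen 7: ~~~~+~+
~++~~++
~++~~++
~~~+++~
~~+~+++
gen 8: ~++~+~~
~++++~~
~+~~~~~
++~~~~~
~~~~~~+
gen 9: ++~~++~
+~~~+~~
~~~+~~~
++~~~~~
~~+~~~~
gen 10: ++~++++
++~++++
++~~~~~
~++~~~~
~~+~~~+
gen 11: ~~~~~~~
~~~+~~~
~~~+++~
~~+~~~~
~~~~+~+
gen 12: ~~~~~~~
~~~+~~~
~~+++~~
~~~~~~~
~~~~~~~
gen 13: ~~~~~~~
~~+++~~
~~+++~~
~~~+~~~
~~~~~~~
gen 14: ~~~+~~~
~~+~+~~
~~~~~~~
~~+++~~
~~~~~~~
gen 15: ~~~+~~~
~~~+~~~
~~+~+~~
~~~+~~~
~~+~+~~
gen 16: ~~+++~~
~~+++~~
~~+~+~~
~~+~+~~
~~+~+~~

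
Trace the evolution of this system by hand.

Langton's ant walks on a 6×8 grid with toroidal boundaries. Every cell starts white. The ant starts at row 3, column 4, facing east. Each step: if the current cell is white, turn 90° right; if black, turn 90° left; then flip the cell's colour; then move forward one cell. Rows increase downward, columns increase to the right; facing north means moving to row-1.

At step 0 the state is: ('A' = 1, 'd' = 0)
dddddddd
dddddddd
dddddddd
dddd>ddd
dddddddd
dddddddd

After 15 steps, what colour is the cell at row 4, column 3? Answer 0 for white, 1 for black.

gen 0: dddddddd
dddddddd
dddddddd
dddd>ddd
dddddddd
dddddddd
gen 1: dddddddd
dddddddd
dddddddd
ddddAddd
ddddvddd
dddddddd
gen 2: dddddddd
dddddddd
dddddddd
ddddAddd
ddd<Addd
dddddddd
gen 3: dddddddd
dddddddd
dddddddd
ddd^Addd
dddAAddd
dddddddd
gen 4: dddddddd
dddddddd
dddddddd
dddA>ddd
dddAAddd
dddddddd
gen 5: dddddddd
dddddddd
dddd^ddd
dddAdddd
dddAAddd
dddddddd
gen 6: dddddddd
dddddddd
ddddA>dd
dddAdddd
dddAAddd
dddddddd
gen 7: dddddddd
dddddddd
ddddAAdd
dddAdvdd
dddAAddd
dddddddd
gen 8: dddddddd
dddddddd
ddddAAdd
dddA<Add
dddAAddd
dddddddd
gen 9: dddddddd
dddddddd
dddd^Add
dddAAAdd
dddAAddd
dddddddd
gen 10: dddddddd
dddddddd
ddd<dAdd
dddAAAdd
dddAAddd
dddddddd
gen 11: dddddddd
ddd^dddd
dddAdAdd
dddAAAdd
dddAAddd
dddddddd
gen 12: dddddddd
dddA>ddd
dddAdAdd
dddAAAdd
dddAAddd
dddddddd
gen 13: dddddddd
dddAAddd
dddAvAdd
dddAAAdd
dddAAddd
dddddddd
gen 14: dddddddd
dddAAddd
ddd<AAdd
dddAAAdd
dddAAddd
dddddddd
gen 15: dddddddd
dddAAddd
ddddAAdd
dddvAAdd
dddAAddd
dddddddd

1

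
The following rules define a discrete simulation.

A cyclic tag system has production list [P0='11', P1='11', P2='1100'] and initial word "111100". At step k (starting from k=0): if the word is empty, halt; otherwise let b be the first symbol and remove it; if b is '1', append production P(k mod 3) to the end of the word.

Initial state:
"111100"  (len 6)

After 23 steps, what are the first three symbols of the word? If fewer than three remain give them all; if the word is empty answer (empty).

[0] "111100"  (len 6)
[1] "1110011"  (len 7)
[2] "11001111"  (len 8)
[3] "10011111100"  (len 11)
[4] "001111110011"  (len 12)
[5] "01111110011"  (len 11)
[6] "1111110011"  (len 10)
[7] "11111001111"  (len 11)
[8] "111100111111"  (len 12)
[9] "111001111111100"  (len 15)
[10] "1100111111110011"  (len 16)
[11] "10011111111001111"  (len 17)
[12] "00111111110011111100"  (len 20)
[13] "0111111110011111100"  (len 19)
[14] "111111110011111100"  (len 18)
[15] "111111100111111001100"  (len 21)
[16] "1111110011111100110011"  (len 22)
[17] "11111001111110011001111"  (len 23)
[18] "11110011111100110011111100"  (len 26)
[19] "111001111110011001111110011"  (len 27)
[20] "1100111111001100111111001111"  (len 28)
[21] "1001111110011001111110011111100"  (len 31)
[22] "00111111001100111111001111110011"  (len 32)
[23] "0111111001100111111001111110011"  (len 31)

011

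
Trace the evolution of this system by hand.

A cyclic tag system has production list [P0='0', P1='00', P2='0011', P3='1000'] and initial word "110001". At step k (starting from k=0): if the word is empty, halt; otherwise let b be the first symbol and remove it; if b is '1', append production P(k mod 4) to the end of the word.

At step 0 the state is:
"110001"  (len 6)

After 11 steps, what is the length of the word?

0

t=0: "110001"  (len 6)
t=1: "100010"  (len 6)
t=2: "0001000"  (len 7)
t=3: "001000"  (len 6)
t=4: "01000"  (len 5)
t=5: "1000"  (len 4)
t=6: "00000"  (len 5)
t=7: "0000"  (len 4)
t=8: "000"  (len 3)
t=9: "00"  (len 2)
t=10: "0"  (len 1)
t=11: (halted — word empty)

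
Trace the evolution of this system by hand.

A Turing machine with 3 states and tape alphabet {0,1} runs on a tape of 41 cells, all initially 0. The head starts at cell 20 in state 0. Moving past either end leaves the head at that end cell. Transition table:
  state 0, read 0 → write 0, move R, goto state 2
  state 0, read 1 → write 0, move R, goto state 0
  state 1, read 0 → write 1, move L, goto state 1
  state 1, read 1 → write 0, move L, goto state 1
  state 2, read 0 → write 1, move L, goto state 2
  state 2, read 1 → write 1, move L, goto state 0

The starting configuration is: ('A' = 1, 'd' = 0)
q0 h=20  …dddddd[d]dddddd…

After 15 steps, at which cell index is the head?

k=0  q0 h=20  …dddddd[d]dddddd…
k=1  q2 h=21  …dddddd[d]dddddd…
k=2  q2 h=20  …dddddd[d]Addddd…
k=3  q2 h=19  …dddddd[d]AAdddd…
k=4  q2 h=18  …dddddd[d]AAAddd…
k=5  q2 h=17  …dddddd[d]AAAAdd…
k=6  q2 h=16  …dddddd[d]AAAAAd…
k=7  q2 h=15  …dddddd[d]AAAAAA…
k=8  q2 h=14  …dddddd[d]AAAAAA…
k=9  q2 h=13  …dddddd[d]AAAAAA…
k=10  q2 h=12  …dddddd[d]AAAAAA…
k=11  q2 h=11  …dddddd[d]AAAAAA…
k=12  q2 h=10  …dddddd[d]AAAAAA…
k=13  q2 h= 9  …dddddd[d]AAAAAA…
k=14  q2 h= 8  …dddddd[d]AAAAAA…
k=15  q2 h= 7  …dddddd[d]AAAAAA…

7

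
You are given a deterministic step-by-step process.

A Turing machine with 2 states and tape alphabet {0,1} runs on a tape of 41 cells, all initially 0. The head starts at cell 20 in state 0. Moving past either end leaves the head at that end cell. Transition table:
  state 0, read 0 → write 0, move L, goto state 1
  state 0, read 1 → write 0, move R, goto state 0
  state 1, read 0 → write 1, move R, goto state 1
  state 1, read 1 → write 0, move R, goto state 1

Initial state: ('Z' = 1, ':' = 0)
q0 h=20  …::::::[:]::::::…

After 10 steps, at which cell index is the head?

28

0) q0 h=20  …::::::[:]::::::…
1) q1 h=19  …::::::[:]::::::…
2) q1 h=20  …:::::Z[:]::::::…
3) q1 h=21  …::::ZZ[:]::::::…
4) q1 h=22  …:::ZZZ[:]::::::…
5) q1 h=23  …::ZZZZ[:]::::::…
6) q1 h=24  …:ZZZZZ[:]::::::…
7) q1 h=25  …ZZZZZZ[:]::::::…
8) q1 h=26  …ZZZZZZ[:]::::::…
9) q1 h=27  …ZZZZZZ[:]::::::…
10) q1 h=28  …ZZZZZZ[:]::::::…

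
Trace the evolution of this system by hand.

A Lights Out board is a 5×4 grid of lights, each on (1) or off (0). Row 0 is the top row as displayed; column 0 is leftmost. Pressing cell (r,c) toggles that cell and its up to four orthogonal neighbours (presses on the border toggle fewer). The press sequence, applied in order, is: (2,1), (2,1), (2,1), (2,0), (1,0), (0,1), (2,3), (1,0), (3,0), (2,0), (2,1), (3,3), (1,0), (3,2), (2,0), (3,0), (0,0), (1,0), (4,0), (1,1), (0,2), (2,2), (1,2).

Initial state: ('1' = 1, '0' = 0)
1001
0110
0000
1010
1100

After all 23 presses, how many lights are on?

12

k=0  1001
0110
0000
1010
1100
k=1  1001
0010
1110
1110
1100
k=2  1001
0110
0000
1010
1100
k=3  1001
0010
1110
1110
1100
k=4  1001
1010
0010
0110
1100
k=5  0001
0110
1010
0110
1100
k=6  1111
0010
1010
0110
1100
k=7  1111
0011
1001
0111
1100
k=8  0111
1111
0001
0111
1100
k=9  0111
1111
1001
1011
0100
k=10  0111
0111
0101
0011
0100
k=11  0111
0011
1011
0111
0100
k=12  0111
0011
1010
0100
0101
k=13  1111
1111
0010
0100
0101
k=14  1111
1111
0000
0011
0111
k=15  1111
0111
1100
1011
0111
k=16  1111
0111
0100
0111
1111
k=17  0011
1111
0100
0111
1111
k=18  1011
0011
1100
0111
1111
k=19  1011
0011
1100
1111
0011
k=20  1111
1101
1000
1111
0011
k=21  1000
1111
1000
1111
0011
k=22  1000
1101
1111
1101
0011
k=23  1010
1010
1101
1101
0011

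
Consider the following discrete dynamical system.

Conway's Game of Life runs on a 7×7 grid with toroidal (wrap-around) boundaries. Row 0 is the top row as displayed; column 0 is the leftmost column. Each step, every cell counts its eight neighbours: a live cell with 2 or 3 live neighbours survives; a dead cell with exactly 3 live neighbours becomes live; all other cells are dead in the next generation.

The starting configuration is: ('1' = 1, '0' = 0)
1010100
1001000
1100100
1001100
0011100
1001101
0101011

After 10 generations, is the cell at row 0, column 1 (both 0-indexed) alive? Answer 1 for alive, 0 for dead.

0

t=0: 1010100
1001000
1100100
1001100
0011100
1001101
0101011
t=1: 1010110
1011101
1110101
1000010
1110001
1100001
0100000
t=2: 1010110
0000000
0010100
0001010
0010010
0000001
0010010
t=3: 0101111
0100110
0001100
0011010
0000111
0000011
0101110
t=4: 0100001
1000001
0000000
0010001
0001000
1001000
0001000
t=5: 0000001
1000001
1000001
0000000
0011000
0011100
1010000
t=6: 0100001
0000010
1000001
0000000
0010100
0000100
0110000
t=7: 1110000
0000010
0000001
0000000
0001000
0110000
1110000
t=8: 1010001
1100001
0000000
0000000
0010000
1001000
0001000
t=9: 0010001
0100001
1000000
0000000
0000000
0011000
1111001
t=10: 0001011
0100001
1000000
0000000
0000000
1001000
1000001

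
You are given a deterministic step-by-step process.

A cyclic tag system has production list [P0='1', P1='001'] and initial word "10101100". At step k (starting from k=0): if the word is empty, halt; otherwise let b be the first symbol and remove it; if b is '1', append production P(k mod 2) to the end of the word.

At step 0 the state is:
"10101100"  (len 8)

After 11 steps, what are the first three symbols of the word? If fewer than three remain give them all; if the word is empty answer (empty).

gen 0: "10101100"  (len 8)
gen 1: "01011001"  (len 8)
gen 2: "1011001"  (len 7)
gen 3: "0110011"  (len 7)
gen 4: "110011"  (len 6)
gen 5: "100111"  (len 6)
gen 6: "00111001"  (len 8)
gen 7: "0111001"  (len 7)
gen 8: "111001"  (len 6)
gen 9: "110011"  (len 6)
gen 10: "10011001"  (len 8)
gen 11: "00110011"  (len 8)

001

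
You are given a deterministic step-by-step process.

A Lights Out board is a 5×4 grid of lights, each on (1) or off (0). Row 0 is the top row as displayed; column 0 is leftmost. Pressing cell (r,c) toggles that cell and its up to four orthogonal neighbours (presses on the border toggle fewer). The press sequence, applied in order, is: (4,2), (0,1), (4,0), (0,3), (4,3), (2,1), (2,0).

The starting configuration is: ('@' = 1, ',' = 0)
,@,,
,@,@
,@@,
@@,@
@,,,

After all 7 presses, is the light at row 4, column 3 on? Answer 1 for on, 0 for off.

k=0  ,@,,
,@,@
,@@,
@@,@
@,,,
k=1  ,@,,
,@,@
,@@,
@@@@
@@@@
k=2  @,@,
,,,@
,@@,
@@@@
@@@@
k=3  @,@,
,,,@
,@@,
,@@@
,,@@
k=4  @,,@
,,,,
,@@,
,@@@
,,@@
k=5  @,,@
,,,,
,@@,
,@@,
,,,,
k=6  @,,@
,@,,
@,,,
,,@,
,,,,
k=7  @,,@
@@,,
,@,,
@,@,
,,,,

0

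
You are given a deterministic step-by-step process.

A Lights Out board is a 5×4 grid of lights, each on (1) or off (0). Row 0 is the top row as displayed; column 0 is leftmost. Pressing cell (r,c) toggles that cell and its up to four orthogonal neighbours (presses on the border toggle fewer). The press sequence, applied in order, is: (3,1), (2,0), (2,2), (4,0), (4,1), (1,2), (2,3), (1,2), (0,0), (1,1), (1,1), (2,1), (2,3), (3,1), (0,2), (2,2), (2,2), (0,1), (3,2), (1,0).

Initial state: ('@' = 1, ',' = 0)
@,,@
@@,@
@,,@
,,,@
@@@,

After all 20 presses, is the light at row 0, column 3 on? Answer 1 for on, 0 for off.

[0] @,,@
@@,@
@,,@
,,,@
@@@,
[1] @,,@
@@,@
@@,@
@@@@
@,@,
[2] @,,@
,@,@
,,,@
,@@@
@,@,
[3] @,,@
,@@@
,@@,
,@,@
@,@,
[4] @,,@
,@@@
,@@,
@@,@
,@@,
[5] @,,@
,@@@
,@@,
@,,@
@,,,
[6] @,@@
,,,,
,@,,
@,,@
@,,,
[7] @,@@
,,,@
,@@@
@,,,
@,,,
[8] @,,@
,@@,
,@,@
@,,,
@,,,
[9] ,@,@
@@@,
,@,@
@,,,
@,,,
[10] ,,,@
,,,,
,,,@
@,,,
@,,,
[11] ,@,@
@@@,
,@,@
@,,,
@,,,
[12] ,@,@
@,@,
@,@@
@@,,
@,,,
[13] ,@,@
@,@@
@,,,
@@,@
@,,,
[14] ,@,@
@,@@
@@,,
,,@@
@@,,
[15] ,,@,
@,,@
@@,,
,,@@
@@,,
[16] ,,@,
@,@@
@,@@
,,,@
@@,,
[17] ,,@,
@,,@
@@,,
,,@@
@@,,
[18] @@,,
@@,@
@@,,
,,@@
@@,,
[19] @@,,
@@,@
@@@,
,@,,
@@@,
[20] ,@,,
,,,@
,@@,
,@,,
@@@,

0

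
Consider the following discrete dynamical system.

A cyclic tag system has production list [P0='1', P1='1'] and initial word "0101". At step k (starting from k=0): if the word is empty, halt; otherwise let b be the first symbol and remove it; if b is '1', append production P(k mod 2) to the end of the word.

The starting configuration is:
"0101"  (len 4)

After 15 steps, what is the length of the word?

2

k=0  "0101"  (len 4)
k=1  "101"  (len 3)
k=2  "011"  (len 3)
k=3  "11"  (len 2)
k=4  "11"  (len 2)
k=5  "11"  (len 2)
k=6  "11"  (len 2)
k=7  "11"  (len 2)
k=8  "11"  (len 2)
k=9  "11"  (len 2)
k=10  "11"  (len 2)
k=11  "11"  (len 2)
k=12  "11"  (len 2)
k=13  "11"  (len 2)
k=14  "11"  (len 2)
k=15  "11"  (len 2)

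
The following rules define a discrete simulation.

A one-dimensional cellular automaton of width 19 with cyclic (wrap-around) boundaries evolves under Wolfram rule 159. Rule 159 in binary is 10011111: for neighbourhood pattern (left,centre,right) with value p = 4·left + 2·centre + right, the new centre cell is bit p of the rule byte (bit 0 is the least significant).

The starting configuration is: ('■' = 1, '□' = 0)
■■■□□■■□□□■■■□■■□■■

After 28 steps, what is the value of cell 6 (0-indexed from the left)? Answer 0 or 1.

0) ■■■□□■■□□□■■■□■■□■■
1) ■■□■■■□■■■■■□□■□□■■
2) ■□□■■□□■■■■□■■■■■■■
3) □■■■□■■■■■□□■■■■■■■
4) □■■□□■■■■□■■■■■■■■□
5) ■■□■■■■■□□■■■■■■■□■
6) ■□□■■■■□■■■■■■■■□□■
7) □■■■■■□□■■■■■■■□■■■
8) □■■■■□■■■■■■■■□□■■□
9) ■■■■□□■■■■■■■□■■■□■
10) ■■■□■■■■■■■■□□■■□□■
11) ■■□□■■■■■■■□■■■□■■■
12) ■□■■■■■■■■□□■■□□■■■
13) □□■■■■■■■□■■■□■■■■■
14) ■■■■■■■■□□■■□□■■■■□
15) ■■■■■■■□■■■□■■■■■□□
16) ■■■■■■□□■■□□■■■■□■■
17) ■■■■■□■■■□■■■■■□□■■
18) ■■■■□□■■□□■■■■□■■■■
19) ■■■□■■■□■■■■■□□■■■■
20) ■■□□■■□□■■■■□■■■■■■
21) ■□■■■□■■■■■□□■■■■■■
22) □□■■□□■■■■□■■■■■■■■
23) ■■■□■■■■■□□■■■■■■■□
24) ■■□□■■■■□■■■■■■■■□□
25) ■□■■■■■□□■■■■■■■□■■
26) □□■■■■□■■■■■■■■□□■■
27) ■■■■■□□■■■■■■■□■■■□
28) ■■■■□■■■■■■■■□□■■□□

1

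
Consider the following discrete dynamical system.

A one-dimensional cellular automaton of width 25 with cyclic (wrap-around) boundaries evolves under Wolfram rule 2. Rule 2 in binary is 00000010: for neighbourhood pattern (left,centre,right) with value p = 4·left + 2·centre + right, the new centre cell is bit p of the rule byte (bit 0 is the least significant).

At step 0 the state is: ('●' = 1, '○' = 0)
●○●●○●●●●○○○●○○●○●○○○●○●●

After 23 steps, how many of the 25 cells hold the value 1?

gen 0: ●○●●○●●●●○○○●○○●○●○○○●○●●
gen 1: ○○○○○○○○○○○●○○●○○○○○●○○○○
gen 2: ○○○○○○○○○○●○○●○○○○○●○○○○○
gen 3: ○○○○○○○○○●○○●○○○○○●○○○○○○
gen 4: ○○○○○○○○●○○●○○○○○●○○○○○○○
gen 5: ○○○○○○○●○○●○○○○○●○○○○○○○○
gen 6: ○○○○○○●○○●○○○○○●○○○○○○○○○
gen 7: ○○○○○●○○●○○○○○●○○○○○○○○○○
gen 8: ○○○○●○○●○○○○○●○○○○○○○○○○○
gen 9: ○○○●○○●○○○○○●○○○○○○○○○○○○
gen 10: ○○●○○●○○○○○●○○○○○○○○○○○○○
gen 11: ○●○○●○○○○○●○○○○○○○○○○○○○○
gen 12: ●○○●○○○○○●○○○○○○○○○○○○○○○
gen 13: ○○●○○○○○●○○○○○○○○○○○○○○○●
gen 14: ○●○○○○○●○○○○○○○○○○○○○○○●○
gen 15: ●○○○○○●○○○○○○○○○○○○○○○●○○
gen 16: ○○○○○●○○○○○○○○○○○○○○○●○○●
gen 17: ○○○○●○○○○○○○○○○○○○○○●○○●○
gen 18: ○○○●○○○○○○○○○○○○○○○●○○●○○
gen 19: ○○●○○○○○○○○○○○○○○○●○○●○○○
gen 20: ○●○○○○○○○○○○○○○○○●○○●○○○○
gen 21: ●○○○○○○○○○○○○○○○●○○●○○○○○
gen 22: ○○○○○○○○○○○○○○○●○○●○○○○○●
gen 23: ○○○○○○○○○○○○○○●○○●○○○○○●○

3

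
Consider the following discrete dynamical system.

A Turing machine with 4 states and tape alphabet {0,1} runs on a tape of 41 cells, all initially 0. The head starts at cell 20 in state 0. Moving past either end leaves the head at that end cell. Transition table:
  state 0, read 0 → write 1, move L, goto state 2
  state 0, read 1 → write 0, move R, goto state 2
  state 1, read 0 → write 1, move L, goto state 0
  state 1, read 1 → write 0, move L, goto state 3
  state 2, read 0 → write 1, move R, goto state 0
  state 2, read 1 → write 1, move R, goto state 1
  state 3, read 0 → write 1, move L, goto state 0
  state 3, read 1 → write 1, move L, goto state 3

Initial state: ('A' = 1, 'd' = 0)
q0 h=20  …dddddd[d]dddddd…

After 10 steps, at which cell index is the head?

20

t=0: q0 h=20  …dddddd[d]dddddd…
t=1: q2 h=19  …dddddd[d]Addddd…
t=2: q0 h=20  …dddddA[A]dddddd…
t=3: q2 h=21  …ddddAd[d]dddddd…
t=4: q0 h=22  …dddAdA[d]dddddd…
t=5: q2 h=21  …ddddAd[A]Addddd…
t=6: q1 h=22  …dddAdA[A]dddddd…
t=7: q3 h=21  …ddddAd[A]dddddd…
t=8: q3 h=20  …dddddA[d]Addddd…
t=9: q0 h=19  …dddddd[A]AAdddd…
t=10: q2 h=20  …dddddd[A]Addddd…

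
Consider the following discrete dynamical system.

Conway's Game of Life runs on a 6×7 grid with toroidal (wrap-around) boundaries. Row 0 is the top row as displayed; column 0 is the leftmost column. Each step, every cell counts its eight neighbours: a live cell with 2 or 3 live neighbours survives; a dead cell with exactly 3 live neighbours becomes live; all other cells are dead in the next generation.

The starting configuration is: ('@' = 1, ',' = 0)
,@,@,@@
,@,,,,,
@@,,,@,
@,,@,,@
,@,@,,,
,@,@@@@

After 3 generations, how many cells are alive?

12

gen 0: ,@,@,@@
,@,,,,,
@@,,,@,
@,,@,,@
,@,@,,,
,@,@@@@
gen 1: ,@,@,,@
,@,,@@,
,@@,,,,
,,,,@,@
,@,@,,,
,@,@,,@
gen 2: ,@,@,,@
,@,@@@,
@@@@@,,
@@,@,,,
,,,@@@,
,@,@@,,
gen 3: ,@,,,,,
,,,,,@@
,,,,,@@
@,,,,@@
@@,,,@,
@,,,,,,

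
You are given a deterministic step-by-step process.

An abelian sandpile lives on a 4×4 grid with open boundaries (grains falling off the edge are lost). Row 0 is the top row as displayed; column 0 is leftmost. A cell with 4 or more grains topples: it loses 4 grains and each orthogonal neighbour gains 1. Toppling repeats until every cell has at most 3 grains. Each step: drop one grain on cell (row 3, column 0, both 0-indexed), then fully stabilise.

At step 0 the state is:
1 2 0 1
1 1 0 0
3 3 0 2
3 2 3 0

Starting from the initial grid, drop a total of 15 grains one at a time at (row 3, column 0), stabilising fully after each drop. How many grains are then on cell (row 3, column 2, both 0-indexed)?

1

gen 0: 1 2 0 1
1 1 0 0
3 3 0 2
3 2 3 0
gen 1: 1 2 0 1
2 2 0 0
1 1 2 2
2 1 0 1
gen 2: 1 2 0 1
2 2 0 0
1 1 2 2
3 1 0 1
gen 3: 1 2 0 1
2 2 0 0
2 1 2 2
0 2 0 1
gen 4: 1 2 0 1
2 2 0 0
2 1 2 2
1 2 0 1
gen 5: 1 2 0 1
2 2 0 0
2 1 2 2
2 2 0 1
gen 6: 1 2 0 1
2 2 0 0
2 1 2 2
3 2 0 1
gen 7: 1 2 0 1
2 2 0 0
3 1 2 2
0 3 0 1
gen 8: 1 2 0 1
2 2 0 0
3 1 2 2
1 3 0 1
gen 9: 1 2 0 1
2 2 0 0
3 1 2 2
2 3 0 1
gen 10: 1 2 0 1
2 2 0 0
3 1 2 2
3 3 0 1
gen 11: 1 2 0 1
3 2 0 0
0 3 2 2
2 0 1 1
gen 12: 1 2 0 1
3 2 0 0
0 3 2 2
3 0 1 1
gen 13: 1 2 0 1
3 2 0 0
1 3 2 2
0 1 1 1
gen 14: 1 2 0 1
3 2 0 0
1 3 2 2
1 1 1 1
gen 15: 1 2 0 1
3 2 0 0
1 3 2 2
2 1 1 1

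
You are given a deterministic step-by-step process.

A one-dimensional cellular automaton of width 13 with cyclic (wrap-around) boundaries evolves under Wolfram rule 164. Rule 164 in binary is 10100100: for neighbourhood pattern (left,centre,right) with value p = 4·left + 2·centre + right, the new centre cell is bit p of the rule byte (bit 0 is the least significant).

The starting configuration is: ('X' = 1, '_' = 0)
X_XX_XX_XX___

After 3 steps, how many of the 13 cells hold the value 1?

k=0  X_XX_XX_XX___
k=1  XX__X__X_____
k=2  ____X__X_____
k=3  ____X__X_____

2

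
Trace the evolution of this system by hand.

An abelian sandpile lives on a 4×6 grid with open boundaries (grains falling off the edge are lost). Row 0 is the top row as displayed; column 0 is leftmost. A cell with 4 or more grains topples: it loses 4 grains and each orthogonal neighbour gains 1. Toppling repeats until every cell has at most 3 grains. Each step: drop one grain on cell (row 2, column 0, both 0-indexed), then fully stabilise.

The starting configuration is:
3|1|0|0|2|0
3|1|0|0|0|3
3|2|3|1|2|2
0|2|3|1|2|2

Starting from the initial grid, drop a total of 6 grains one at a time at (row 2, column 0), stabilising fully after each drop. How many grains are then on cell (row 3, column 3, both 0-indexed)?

t=0: 3|1|0|0|2|0
3|1|0|0|0|3
3|2|3|1|2|2
0|2|3|1|2|2
t=1: 0|2|0|0|2|0
1|2|0|0|0|3
1|3|3|1|2|2
1|2|3|1|2|2
t=2: 0|2|0|0|2|0
1|2|0|0|0|3
2|3|3|1|2|2
1|2|3|1|2|2
t=3: 0|2|0|0|2|0
1|2|0|0|0|3
3|3|3|1|2|2
1|2|3|1|2|2
t=4: 0|2|0|0|2|0
2|3|1|0|0|3
1|2|1|2|2|2
3|0|1|2|2|2
t=5: 0|2|0|0|2|0
2|3|1|0|0|3
2|2|1|2|2|2
3|0|1|2|2|2
t=6: 0|2|0|0|2|0
2|3|1|0|0|3
3|2|1|2|2|2
3|0|1|2|2|2

2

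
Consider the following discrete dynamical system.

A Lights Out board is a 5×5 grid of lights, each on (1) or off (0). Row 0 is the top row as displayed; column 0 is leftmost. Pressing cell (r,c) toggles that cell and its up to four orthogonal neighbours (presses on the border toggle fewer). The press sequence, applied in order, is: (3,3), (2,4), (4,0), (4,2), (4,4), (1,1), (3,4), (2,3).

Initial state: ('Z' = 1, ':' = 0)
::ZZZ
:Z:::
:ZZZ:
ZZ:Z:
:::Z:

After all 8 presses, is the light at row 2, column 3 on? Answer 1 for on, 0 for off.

0

t=0: ::ZZZ
:Z:::
:ZZZ:
ZZ:Z:
:::Z:
t=1: ::ZZZ
:Z:::
:ZZ::
ZZZ:Z
:::::
t=2: ::ZZZ
:Z::Z
:ZZZZ
ZZZ::
:::::
t=3: ::ZZZ
:Z::Z
:ZZZZ
:ZZ::
ZZ:::
t=4: ::ZZZ
:Z::Z
:ZZZZ
:Z:::
Z:ZZ:
t=5: ::ZZZ
:Z::Z
:ZZZZ
:Z::Z
Z:Z:Z
t=6: :ZZZZ
Z:Z:Z
::ZZZ
:Z::Z
Z:Z:Z
t=7: :ZZZZ
Z:Z:Z
::ZZ:
:Z:Z:
Z:Z::
t=8: :ZZZZ
Z:ZZZ
::::Z
:Z:::
Z:Z::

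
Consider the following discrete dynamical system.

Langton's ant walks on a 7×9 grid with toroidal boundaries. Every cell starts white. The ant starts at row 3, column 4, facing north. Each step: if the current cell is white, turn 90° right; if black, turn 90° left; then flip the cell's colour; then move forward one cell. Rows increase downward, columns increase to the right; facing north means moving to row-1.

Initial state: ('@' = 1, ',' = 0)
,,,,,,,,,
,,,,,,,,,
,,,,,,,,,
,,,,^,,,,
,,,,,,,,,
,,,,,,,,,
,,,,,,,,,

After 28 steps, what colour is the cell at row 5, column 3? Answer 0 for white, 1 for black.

1

gen 0: ,,,,,,,,,
,,,,,,,,,
,,,,,,,,,
,,,,^,,,,
,,,,,,,,,
,,,,,,,,,
,,,,,,,,,
gen 1: ,,,,,,,,,
,,,,,,,,,
,,,,,,,,,
,,,,@>,,,
,,,,,,,,,
,,,,,,,,,
,,,,,,,,,
gen 2: ,,,,,,,,,
,,,,,,,,,
,,,,,,,,,
,,,,@@,,,
,,,,,v,,,
,,,,,,,,,
,,,,,,,,,
gen 3: ,,,,,,,,,
,,,,,,,,,
,,,,,,,,,
,,,,@@,,,
,,,,<@,,,
,,,,,,,,,
,,,,,,,,,
gen 4: ,,,,,,,,,
,,,,,,,,,
,,,,,,,,,
,,,,^@,,,
,,,,@@,,,
,,,,,,,,,
,,,,,,,,,
gen 5: ,,,,,,,,,
,,,,,,,,,
,,,,,,,,,
,,,<,@,,,
,,,,@@,,,
,,,,,,,,,
,,,,,,,,,
gen 6: ,,,,,,,,,
,,,,,,,,,
,,,^,,,,,
,,,@,@,,,
,,,,@@,,,
,,,,,,,,,
,,,,,,,,,
gen 7: ,,,,,,,,,
,,,,,,,,,
,,,@>,,,,
,,,@,@,,,
,,,,@@,,,
,,,,,,,,,
,,,,,,,,,
gen 8: ,,,,,,,,,
,,,,,,,,,
,,,@@,,,,
,,,@v@,,,
,,,,@@,,,
,,,,,,,,,
,,,,,,,,,
gen 9: ,,,,,,,,,
,,,,,,,,,
,,,@@,,,,
,,,<@@,,,
,,,,@@,,,
,,,,,,,,,
,,,,,,,,,
gen 10: ,,,,,,,,,
,,,,,,,,,
,,,@@,,,,
,,,,@@,,,
,,,v@@,,,
,,,,,,,,,
,,,,,,,,,
gen 11: ,,,,,,,,,
,,,,,,,,,
,,,@@,,,,
,,,,@@,,,
,,<@@@,,,
,,,,,,,,,
,,,,,,,,,
gen 12: ,,,,,,,,,
,,,,,,,,,
,,,@@,,,,
,,^,@@,,,
,,@@@@,,,
,,,,,,,,,
,,,,,,,,,
gen 13: ,,,,,,,,,
,,,,,,,,,
,,,@@,,,,
,,@>@@,,,
,,@@@@,,,
,,,,,,,,,
,,,,,,,,,
gen 14: ,,,,,,,,,
,,,,,,,,,
,,,@@,,,,
,,@@@@,,,
,,@v@@,,,
,,,,,,,,,
,,,,,,,,,
gen 15: ,,,,,,,,,
,,,,,,,,,
,,,@@,,,,
,,@@@@,,,
,,@,>@,,,
,,,,,,,,,
,,,,,,,,,
gen 16: ,,,,,,,,,
,,,,,,,,,
,,,@@,,,,
,,@@^@,,,
,,@,,@,,,
,,,,,,,,,
,,,,,,,,,
gen 17: ,,,,,,,,,
,,,,,,,,,
,,,@@,,,,
,,@<,@,,,
,,@,,@,,,
,,,,,,,,,
,,,,,,,,,
gen 18: ,,,,,,,,,
,,,,,,,,,
,,,@@,,,,
,,@,,@,,,
,,@v,@,,,
,,,,,,,,,
,,,,,,,,,
gen 19: ,,,,,,,,,
,,,,,,,,,
,,,@@,,,,
,,@,,@,,,
,,<@,@,,,
,,,,,,,,,
,,,,,,,,,
gen 20: ,,,,,,,,,
,,,,,,,,,
,,,@@,,,,
,,@,,@,,,
,,,@,@,,,
,,v,,,,,,
,,,,,,,,,
gen 21: ,,,,,,,,,
,,,,,,,,,
,,,@@,,,,
,,@,,@,,,
,,,@,@,,,
,<@,,,,,,
,,,,,,,,,
gen 22: ,,,,,,,,,
,,,,,,,,,
,,,@@,,,,
,,@,,@,,,
,^,@,@,,,
,@@,,,,,,
,,,,,,,,,
gen 23: ,,,,,,,,,
,,,,,,,,,
,,,@@,,,,
,,@,,@,,,
,@>@,@,,,
,@@,,,,,,
,,,,,,,,,
gen 24: ,,,,,,,,,
,,,,,,,,,
,,,@@,,,,
,,@,,@,,,
,@@@,@,,,
,@v,,,,,,
,,,,,,,,,
gen 25: ,,,,,,,,,
,,,,,,,,,
,,,@@,,,,
,,@,,@,,,
,@@@,@,,,
,@,>,,,,,
,,,,,,,,,
gen 26: ,,,,,,,,,
,,,,,,,,,
,,,@@,,,,
,,@,,@,,,
,@@@,@,,,
,@,@,,,,,
,,,v,,,,,
gen 27: ,,,,,,,,,
,,,,,,,,,
,,,@@,,,,
,,@,,@,,,
,@@@,@,,,
,@,@,,,,,
,,<@,,,,,
gen 28: ,,,,,,,,,
,,,,,,,,,
,,,@@,,,,
,,@,,@,,,
,@@@,@,,,
,@^@,,,,,
,,@@,,,,,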